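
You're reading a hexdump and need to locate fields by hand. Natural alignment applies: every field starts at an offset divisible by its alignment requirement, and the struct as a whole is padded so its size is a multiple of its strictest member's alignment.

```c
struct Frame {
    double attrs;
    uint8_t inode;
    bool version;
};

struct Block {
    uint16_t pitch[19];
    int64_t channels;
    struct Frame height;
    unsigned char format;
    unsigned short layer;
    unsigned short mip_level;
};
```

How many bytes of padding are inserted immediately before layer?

1

Frame: attrs at 0 (size 8, align 8) → ends 8; inode at 8 (size 1, align 1) → ends 9; version at 9 (size 1, align 1) → ends 10; tail pad 6 to reach multiple of 8; total 16 bytes, alignment 8
pitch at 0 (size 38, align 2) → ends 38
pad 2 to align 8 for channels
channels at 40 (size 8, align 8) → ends 48
height at 48 (size 16, align 8) → ends 64
format at 64 (size 1, align 1) → ends 65
pad 1 to align 2 for layer
layer at 66 (size 2, align 2) → ends 68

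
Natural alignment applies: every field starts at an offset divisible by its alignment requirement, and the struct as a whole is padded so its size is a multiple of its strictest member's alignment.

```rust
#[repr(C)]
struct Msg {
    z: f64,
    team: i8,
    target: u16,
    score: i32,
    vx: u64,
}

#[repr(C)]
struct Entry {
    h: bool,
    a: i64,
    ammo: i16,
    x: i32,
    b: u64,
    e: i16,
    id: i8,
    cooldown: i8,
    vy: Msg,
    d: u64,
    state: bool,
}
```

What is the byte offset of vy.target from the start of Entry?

Msg: 0..8  z  (8B, 8-aligned); 8..9  team  (1B, 1-aligned); 9..10  -- padding (1B); 10..12  target  (2B, 2-aligned); 12..16  score  (4B, 4-aligned); 16..24  vx  (8B, 8-aligned); sizeof = 24, alignof = 8
0..1  h  (1B, 1-aligned)
1..8  -- padding (7B)
8..16  a  (8B, 8-aligned)
16..18  ammo  (2B, 2-aligned)
18..20  -- padding (2B)
20..24  x  (4B, 4-aligned)
24..32  b  (8B, 8-aligned)
32..34  e  (2B, 2-aligned)
34..35  id  (1B, 1-aligned)
35..36  cooldown  (1B, 1-aligned)
36..40  -- padding (4B)
40..64  vy  (24B, 8-aligned)
within Msg: target at 10
40 + 10 = 50

50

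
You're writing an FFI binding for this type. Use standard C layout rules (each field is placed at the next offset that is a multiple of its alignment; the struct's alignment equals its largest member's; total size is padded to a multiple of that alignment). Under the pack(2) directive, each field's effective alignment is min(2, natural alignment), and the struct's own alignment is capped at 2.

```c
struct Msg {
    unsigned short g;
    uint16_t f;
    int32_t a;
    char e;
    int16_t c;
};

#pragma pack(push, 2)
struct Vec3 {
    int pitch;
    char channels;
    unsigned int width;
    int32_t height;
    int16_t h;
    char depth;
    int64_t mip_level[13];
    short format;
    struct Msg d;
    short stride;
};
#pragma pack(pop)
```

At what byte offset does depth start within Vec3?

Msg: @0: g [2B, align 2] → 2; @2: f [2B, align 2] → 4; @4: a [4B, align 4] → 8; @8: e [1B, align 1] → 9; +1 pad (align 2); @10: c [2B, align 2] → 12; size 12, align 4
@0: pitch [4B, align 2] → 4
@4: channels [1B, align 1] → 5
+1 pad (align 2)
@6: width [4B, align 2] → 10
@10: height [4B, align 2] → 14
@14: h [2B, align 2] → 16
@16: depth [1B, align 1] → 17

16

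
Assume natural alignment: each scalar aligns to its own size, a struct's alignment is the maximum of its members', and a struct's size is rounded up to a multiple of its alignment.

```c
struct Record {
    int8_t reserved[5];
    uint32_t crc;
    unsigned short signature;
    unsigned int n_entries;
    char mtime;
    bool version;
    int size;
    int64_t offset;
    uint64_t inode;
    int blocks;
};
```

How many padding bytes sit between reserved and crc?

0..5  reserved  (5B, 1-aligned)
5..8  -- padding (3B)
8..12  crc  (4B, 4-aligned)

3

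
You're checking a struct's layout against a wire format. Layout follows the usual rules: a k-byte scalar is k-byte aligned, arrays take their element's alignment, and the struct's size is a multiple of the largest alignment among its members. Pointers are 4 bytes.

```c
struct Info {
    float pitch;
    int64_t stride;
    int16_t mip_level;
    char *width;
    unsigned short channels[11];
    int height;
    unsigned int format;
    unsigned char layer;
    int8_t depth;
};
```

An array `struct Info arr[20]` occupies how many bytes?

@0: pitch [4B, align 4] → 4
+4 pad (align 8)
@8: stride [8B, align 8] → 16
@16: mip_level [2B, align 2] → 18
+2 pad (align 4)
@20: width [4B, align 4] → 24
@24: channels [22B, align 2] → 46
+2 pad (align 4)
@48: height [4B, align 4] → 52
@52: format [4B, align 4] → 56
@56: layer [1B, align 1] → 57
@57: depth [1B, align 1] → 58
+6 tail pad (align 8)
size 64, align 8
array of 20: 20 × 64 = 1280

1280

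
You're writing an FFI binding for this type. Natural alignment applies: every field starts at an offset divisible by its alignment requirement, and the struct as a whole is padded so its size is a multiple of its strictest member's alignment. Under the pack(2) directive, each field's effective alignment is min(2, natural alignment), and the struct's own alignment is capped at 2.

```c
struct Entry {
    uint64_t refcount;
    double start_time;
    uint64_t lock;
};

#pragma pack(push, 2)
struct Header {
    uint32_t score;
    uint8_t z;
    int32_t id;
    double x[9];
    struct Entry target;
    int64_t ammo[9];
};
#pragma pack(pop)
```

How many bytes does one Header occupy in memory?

178

Entry: @0: refcount [8B, align 8] → 8; @8: start_time [8B, align 8] → 16; @16: lock [8B, align 8] → 24; size 24, align 8
@0: score [4B, align 2] → 4
@4: z [1B, align 1] → 5
+1 pad (align 2)
@6: id [4B, align 2] → 10
@10: x [72B, align 2] → 82
@82: target [24B, align 2] → 106
@106: ammo [72B, align 2] → 178
size 178, align 2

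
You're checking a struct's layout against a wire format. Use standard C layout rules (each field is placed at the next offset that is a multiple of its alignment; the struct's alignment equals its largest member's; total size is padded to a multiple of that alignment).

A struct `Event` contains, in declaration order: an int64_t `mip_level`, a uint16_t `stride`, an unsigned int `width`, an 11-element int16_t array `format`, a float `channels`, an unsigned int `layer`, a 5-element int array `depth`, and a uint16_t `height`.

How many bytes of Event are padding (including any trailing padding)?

6

@0: mip_level [8B, align 8] → 8
@8: stride [2B, align 2] → 10
+2 pad (align 4)
@12: width [4B, align 4] → 16
@16: format [22B, align 2] → 38
+2 pad (align 4)
@40: channels [4B, align 4] → 44
@44: layer [4B, align 4] → 48
@48: depth [20B, align 4] → 68
@68: height [2B, align 2] → 70
+2 tail pad (align 8)
size 72, align 8
data bytes 66, size 72 → padding 6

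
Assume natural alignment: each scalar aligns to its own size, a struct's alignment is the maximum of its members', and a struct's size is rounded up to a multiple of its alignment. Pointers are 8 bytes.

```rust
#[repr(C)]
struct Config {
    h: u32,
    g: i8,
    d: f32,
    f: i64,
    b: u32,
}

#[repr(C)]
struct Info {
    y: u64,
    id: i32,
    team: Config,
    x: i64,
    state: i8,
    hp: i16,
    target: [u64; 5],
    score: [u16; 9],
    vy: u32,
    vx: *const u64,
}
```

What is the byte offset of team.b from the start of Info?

Config: 0..4  h  (4B, 4-aligned); 4..5  g  (1B, 1-aligned); 5..8  -- padding (3B); 8..12  d  (4B, 4-aligned); 12..16  -- padding (4B); 16..24  f  (8B, 8-aligned); 24..28  b  (4B, 4-aligned); 28..32  -- tail padding (4B); sizeof = 32, alignof = 8
0..8  y  (8B, 8-aligned)
8..12  id  (4B, 4-aligned)
12..16  -- padding (4B)
16..48  team  (32B, 8-aligned)
within Config: b at 24
16 + 24 = 40

40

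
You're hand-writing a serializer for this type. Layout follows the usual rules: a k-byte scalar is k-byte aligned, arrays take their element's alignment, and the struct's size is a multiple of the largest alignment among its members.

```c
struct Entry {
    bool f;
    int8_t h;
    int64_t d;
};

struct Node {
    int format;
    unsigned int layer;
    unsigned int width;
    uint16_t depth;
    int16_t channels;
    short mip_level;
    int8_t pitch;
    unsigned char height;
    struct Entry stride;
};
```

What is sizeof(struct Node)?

40 bytes

Entry: @0: f [1B, align 1] → 1; @1: h [1B, align 1] → 2; +6 pad (align 8); @8: d [8B, align 8] → 16; size 16, align 8
@0: format [4B, align 4] → 4
@4: layer [4B, align 4] → 8
@8: width [4B, align 4] → 12
@12: depth [2B, align 2] → 14
@14: channels [2B, align 2] → 16
@16: mip_level [2B, align 2] → 18
@18: pitch [1B, align 1] → 19
@19: height [1B, align 1] → 20
+4 pad (align 8)
@24: stride [16B, align 8] → 40
size 40, align 8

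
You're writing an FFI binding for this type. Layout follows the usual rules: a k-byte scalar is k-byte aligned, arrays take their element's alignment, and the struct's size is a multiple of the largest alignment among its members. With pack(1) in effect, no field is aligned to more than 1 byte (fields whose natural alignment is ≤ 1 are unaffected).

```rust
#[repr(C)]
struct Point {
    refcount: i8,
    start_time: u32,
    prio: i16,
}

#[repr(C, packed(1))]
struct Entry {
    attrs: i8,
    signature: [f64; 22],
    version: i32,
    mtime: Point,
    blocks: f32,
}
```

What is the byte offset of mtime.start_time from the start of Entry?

Point: refcount at 0 (size 1, align 1) → ends 1; pad 3 to align 4 for start_time; start_time at 4 (size 4, align 4) → ends 8; prio at 8 (size 2, align 2) → ends 10; tail pad 2 to reach multiple of 4; total 12 bytes, alignment 4
attrs at 0 (size 1, align 1) → ends 1
signature at 1 (size 176, align 1) → ends 177
version at 177 (size 4, align 1) → ends 181
mtime at 181 (size 12, align 1) → ends 193
within Point: start_time at 4
181 + 4 = 185

185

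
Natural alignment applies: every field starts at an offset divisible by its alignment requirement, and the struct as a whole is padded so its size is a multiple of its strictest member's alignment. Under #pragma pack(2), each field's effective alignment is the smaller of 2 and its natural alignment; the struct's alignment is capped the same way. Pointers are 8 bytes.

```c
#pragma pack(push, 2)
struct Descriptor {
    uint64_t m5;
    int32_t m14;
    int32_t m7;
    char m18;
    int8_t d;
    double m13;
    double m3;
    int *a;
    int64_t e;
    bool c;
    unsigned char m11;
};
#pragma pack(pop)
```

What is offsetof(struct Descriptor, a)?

34

@0: m5 [8B, align 2] → 8
@8: m14 [4B, align 2] → 12
@12: m7 [4B, align 2] → 16
@16: m18 [1B, align 1] → 17
@17: d [1B, align 1] → 18
@18: m13 [8B, align 2] → 26
@26: m3 [8B, align 2] → 34
@34: a [8B, align 2] → 42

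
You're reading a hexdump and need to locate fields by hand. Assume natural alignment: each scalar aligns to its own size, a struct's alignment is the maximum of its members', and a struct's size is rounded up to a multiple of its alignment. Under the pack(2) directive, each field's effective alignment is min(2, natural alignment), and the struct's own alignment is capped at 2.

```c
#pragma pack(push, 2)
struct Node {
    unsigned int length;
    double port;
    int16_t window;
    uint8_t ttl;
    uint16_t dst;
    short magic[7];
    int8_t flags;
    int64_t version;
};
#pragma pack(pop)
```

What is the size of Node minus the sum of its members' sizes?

length at 0 (size 4, align 2) → ends 4
port at 4 (size 8, align 2) → ends 12
window at 12 (size 2, align 2) → ends 14
ttl at 14 (size 1, align 1) → ends 15
pad 1 to align 2 for dst
dst at 16 (size 2, align 2) → ends 18
magic at 18 (size 14, align 2) → ends 32
flags at 32 (size 1, align 1) → ends 33
pad 1 to align 2 for version
version at 34 (size 8, align 2) → ends 42
total 42 bytes, alignment 2
data bytes 40, size 42 → padding 2

2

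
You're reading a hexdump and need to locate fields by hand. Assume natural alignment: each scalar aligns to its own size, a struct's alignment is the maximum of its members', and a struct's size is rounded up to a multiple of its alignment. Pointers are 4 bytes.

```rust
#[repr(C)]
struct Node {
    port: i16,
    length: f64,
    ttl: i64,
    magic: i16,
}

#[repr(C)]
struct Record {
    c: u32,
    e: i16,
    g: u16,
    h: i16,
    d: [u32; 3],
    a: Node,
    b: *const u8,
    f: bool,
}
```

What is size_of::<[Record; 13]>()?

Node: 0..2  port  (2B, 2-aligned); 2..8  -- padding (6B); 8..16  length  (8B, 8-aligned); 16..24  ttl  (8B, 8-aligned); 24..26  magic  (2B, 2-aligned); 26..32  -- tail padding (6B); sizeof = 32, alignof = 8
0..4  c  (4B, 4-aligned)
4..6  e  (2B, 2-aligned)
6..8  g  (2B, 2-aligned)
8..10  h  (2B, 2-aligned)
10..12  -- padding (2B)
12..24  d  (12B, 4-aligned)
24..56  a  (32B, 8-aligned)
56..60  b  (4B, 4-aligned)
60..61  f  (1B, 1-aligned)
61..64  -- tail padding (3B)
sizeof = 64, alignof = 8
array of 13: 13 × 64 = 832

832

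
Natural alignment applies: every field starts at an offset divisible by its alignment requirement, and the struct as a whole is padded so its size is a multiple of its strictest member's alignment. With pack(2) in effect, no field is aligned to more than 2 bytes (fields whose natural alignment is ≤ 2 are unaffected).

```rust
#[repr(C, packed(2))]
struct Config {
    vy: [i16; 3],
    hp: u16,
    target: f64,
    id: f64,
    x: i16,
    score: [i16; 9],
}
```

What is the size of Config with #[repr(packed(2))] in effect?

0..6  vy  (6B, 2-aligned)
6..8  hp  (2B, 2-aligned)
8..16  target  (8B, 2-aligned)
16..24  id  (8B, 2-aligned)
24..26  x  (2B, 2-aligned)
26..44  score  (18B, 2-aligned)
sizeof = 44, alignof = 2

44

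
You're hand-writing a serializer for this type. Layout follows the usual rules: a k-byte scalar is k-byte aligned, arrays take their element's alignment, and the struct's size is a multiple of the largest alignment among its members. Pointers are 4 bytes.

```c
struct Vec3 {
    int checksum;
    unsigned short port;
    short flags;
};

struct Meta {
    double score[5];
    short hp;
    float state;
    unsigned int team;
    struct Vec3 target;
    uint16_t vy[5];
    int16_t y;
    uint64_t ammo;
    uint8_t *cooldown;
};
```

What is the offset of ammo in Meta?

72

Vec3: 0..4  checksum  (4B, 4-aligned); 4..6  port  (2B, 2-aligned); 6..8  flags  (2B, 2-aligned); sizeof = 8, alignof = 4
0..40  score  (40B, 8-aligned)
40..42  hp  (2B, 2-aligned)
42..44  -- padding (2B)
44..48  state  (4B, 4-aligned)
48..52  team  (4B, 4-aligned)
52..60  target  (8B, 4-aligned)
60..70  vy  (10B, 2-aligned)
70..72  y  (2B, 2-aligned)
72..80  ammo  (8B, 8-aligned)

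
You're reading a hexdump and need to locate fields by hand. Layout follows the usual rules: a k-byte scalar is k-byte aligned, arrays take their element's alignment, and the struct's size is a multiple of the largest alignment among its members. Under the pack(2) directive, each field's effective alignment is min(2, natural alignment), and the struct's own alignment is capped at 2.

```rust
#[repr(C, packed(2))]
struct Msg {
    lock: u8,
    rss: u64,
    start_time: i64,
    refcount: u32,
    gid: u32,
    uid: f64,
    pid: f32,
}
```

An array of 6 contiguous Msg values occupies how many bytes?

@0: lock [1B, align 1] → 1
+1 pad (align 2)
@2: rss [8B, align 2] → 10
@10: start_time [8B, align 2] → 18
@18: refcount [4B, align 2] → 22
@22: gid [4B, align 2] → 26
@26: uid [8B, align 2] → 34
@34: pid [4B, align 2] → 38
size 38, align 2
array of 6: 6 × 38 = 228

228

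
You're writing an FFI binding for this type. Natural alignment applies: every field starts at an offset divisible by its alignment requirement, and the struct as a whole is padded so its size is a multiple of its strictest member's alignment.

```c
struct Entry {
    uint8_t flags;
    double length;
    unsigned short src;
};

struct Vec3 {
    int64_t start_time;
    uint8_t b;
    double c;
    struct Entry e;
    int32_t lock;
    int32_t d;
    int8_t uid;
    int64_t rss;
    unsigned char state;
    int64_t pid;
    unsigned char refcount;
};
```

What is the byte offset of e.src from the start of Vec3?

Entry: flags at 0 (size 1, align 1) → ends 1; pad 7 to align 8 for length; length at 8 (size 8, align 8) → ends 16; src at 16 (size 2, align 2) → ends 18; tail pad 6 to reach multiple of 8; total 24 bytes, alignment 8
start_time at 0 (size 8, align 8) → ends 8
b at 8 (size 1, align 1) → ends 9
pad 7 to align 8 for c
c at 16 (size 8, align 8) → ends 24
e at 24 (size 24, align 8) → ends 48
within Entry: src at 16
24 + 16 = 40

40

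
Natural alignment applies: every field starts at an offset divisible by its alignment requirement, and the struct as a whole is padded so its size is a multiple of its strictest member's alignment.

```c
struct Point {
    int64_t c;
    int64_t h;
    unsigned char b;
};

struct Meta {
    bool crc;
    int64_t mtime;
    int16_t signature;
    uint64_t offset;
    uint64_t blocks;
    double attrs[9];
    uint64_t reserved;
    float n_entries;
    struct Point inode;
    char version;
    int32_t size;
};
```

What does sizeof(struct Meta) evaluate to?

160

Point: c at 0 (size 8, align 8) → ends 8; h at 8 (size 8, align 8) → ends 16; b at 16 (size 1, align 1) → ends 17; tail pad 7 to reach multiple of 8; total 24 bytes, alignment 8
crc at 0 (size 1, align 1) → ends 1
pad 7 to align 8 for mtime
mtime at 8 (size 8, align 8) → ends 16
signature at 16 (size 2, align 2) → ends 18
pad 6 to align 8 for offset
offset at 24 (size 8, align 8) → ends 32
blocks at 32 (size 8, align 8) → ends 40
attrs at 40 (size 72, align 8) → ends 112
reserved at 112 (size 8, align 8) → ends 120
n_entries at 120 (size 4, align 4) → ends 124
pad 4 to align 8 for inode
inode at 128 (size 24, align 8) → ends 152
version at 152 (size 1, align 1) → ends 153
pad 3 to align 4 for size
size at 156 (size 4, align 4) → ends 160
total 160 bytes, alignment 8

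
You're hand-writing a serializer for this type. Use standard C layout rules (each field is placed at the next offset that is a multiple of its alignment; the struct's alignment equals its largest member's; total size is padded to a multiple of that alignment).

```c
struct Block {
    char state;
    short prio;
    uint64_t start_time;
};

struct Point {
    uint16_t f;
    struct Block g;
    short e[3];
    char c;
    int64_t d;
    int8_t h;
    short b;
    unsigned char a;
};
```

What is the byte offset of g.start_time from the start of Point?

Block: state at 0 (size 1, align 1) → ends 1; pad 1 to align 2 for prio; prio at 2 (size 2, align 2) → ends 4; pad 4 to align 8 for start_time; start_time at 8 (size 8, align 8) → ends 16; total 16 bytes, alignment 8
f at 0 (size 2, align 2) → ends 2
pad 6 to align 8 for g
g at 8 (size 16, align 8) → ends 24
within Block: start_time at 8
8 + 8 = 16

16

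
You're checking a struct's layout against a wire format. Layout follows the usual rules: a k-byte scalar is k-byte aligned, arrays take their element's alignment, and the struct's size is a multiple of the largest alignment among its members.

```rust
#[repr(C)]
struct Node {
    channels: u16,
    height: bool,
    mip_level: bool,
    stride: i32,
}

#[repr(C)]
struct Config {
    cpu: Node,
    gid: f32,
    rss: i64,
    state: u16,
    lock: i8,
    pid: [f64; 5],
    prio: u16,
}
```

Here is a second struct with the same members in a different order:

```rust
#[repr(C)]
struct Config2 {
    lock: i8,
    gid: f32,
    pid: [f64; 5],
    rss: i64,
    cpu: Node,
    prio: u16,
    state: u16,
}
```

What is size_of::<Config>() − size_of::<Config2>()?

Node: channels at 0 (size 2, align 2) → ends 2; height at 2 (size 1, align 1) → ends 3; mip_level at 3 (size 1, align 1) → ends 4; stride at 4 (size 4, align 4) → ends 8; total 8 bytes, alignment 4
cpu at 0 (size 8, align 4) → ends 8
gid at 8 (size 4, align 4) → ends 12
pad 4 to align 8 for rss
rss at 16 (size 8, align 8) → ends 24
state at 24 (size 2, align 2) → ends 26
lock at 26 (size 1, align 1) → ends 27
pad 5 to align 8 for pid
pid at 32 (size 40, align 8) → ends 72
prio at 72 (size 2, align 2) → ends 74
tail pad 6 to reach multiple of 8
total 80 bytes, alignment 8
— Config2 —
lock at 0 (size 1, align 1) → ends 1
pad 3 to align 4 for gid
gid at 4 (size 4, align 4) → ends 8
pid at 8 (size 40, align 8) → ends 48
rss at 48 (size 8, align 8) → ends 56
cpu at 56 (size 8, align 4) → ends 64
prio at 64 (size 2, align 2) → ends 66
state at 66 (size 2, align 2) → ends 68
tail pad 4 to reach multiple of 8
total 72 bytes, alignment 8
80 − 72 = 8

8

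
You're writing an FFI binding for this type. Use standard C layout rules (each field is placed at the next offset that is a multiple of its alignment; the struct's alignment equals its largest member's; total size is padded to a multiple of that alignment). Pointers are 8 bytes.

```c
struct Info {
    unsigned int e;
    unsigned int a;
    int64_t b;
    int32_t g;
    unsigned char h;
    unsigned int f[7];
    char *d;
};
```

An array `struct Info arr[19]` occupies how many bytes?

e at 0 (size 4, align 4) → ends 4
a at 4 (size 4, align 4) → ends 8
b at 8 (size 8, align 8) → ends 16
g at 16 (size 4, align 4) → ends 20
h at 20 (size 1, align 1) → ends 21
pad 3 to align 4 for f
f at 24 (size 28, align 4) → ends 52
pad 4 to align 8 for d
d at 56 (size 8, align 8) → ends 64
total 64 bytes, alignment 8
array of 19: 19 × 64 = 1216

1216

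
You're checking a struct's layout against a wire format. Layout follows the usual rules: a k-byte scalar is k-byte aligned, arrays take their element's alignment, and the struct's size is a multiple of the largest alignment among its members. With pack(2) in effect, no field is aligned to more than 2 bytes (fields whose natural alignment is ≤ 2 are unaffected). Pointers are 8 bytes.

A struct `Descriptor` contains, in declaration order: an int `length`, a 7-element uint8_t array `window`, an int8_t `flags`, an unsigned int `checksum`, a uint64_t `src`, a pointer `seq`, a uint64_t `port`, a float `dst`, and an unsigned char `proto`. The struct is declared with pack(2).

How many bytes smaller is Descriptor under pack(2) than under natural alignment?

2

natural layout:
  length at 0 (size 4, align 4) → ends 4
  window at 4 (size 7, align 1) → ends 11
  flags at 11 (size 1, align 1) → ends 12
  checksum at 12 (size 4, align 4) → ends 16
  src at 16 (size 8, align 8) → ends 24
  seq at 24 (size 8, align 8) → ends 32
  port at 32 (size 8, align 8) → ends 40
  dst at 40 (size 4, align 4) → ends 44
  proto at 44 (size 1, align 1) → ends 45
  tail pad 3 to reach multiple of 8
  total 48 bytes, alignment 8
packed(2) layout:
  length at 0 (size 4, align 2) → ends 4
  window at 4 (size 7, align 1) → ends 11
  flags at 11 (size 1, align 1) → ends 12
  checksum at 12 (size 4, align 2) → ends 16
  src at 16 (size 8, align 2) → ends 24
  seq at 24 (size 8, align 2) → ends 32
  port at 32 (size 8, align 2) → ends 40
  dst at 40 (size 4, align 2) → ends 44
  proto at 44 (size 1, align 1) → ends 45
  tail pad 1 to reach multiple of 2
  total 46 bytes, alignment 2
48 − 46 = 2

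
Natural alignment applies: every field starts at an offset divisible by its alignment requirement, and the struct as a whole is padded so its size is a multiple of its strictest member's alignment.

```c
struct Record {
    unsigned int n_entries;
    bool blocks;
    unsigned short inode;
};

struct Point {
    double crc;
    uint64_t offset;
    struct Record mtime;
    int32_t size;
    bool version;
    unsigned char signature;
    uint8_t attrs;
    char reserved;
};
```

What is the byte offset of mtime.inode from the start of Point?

22

Record: n_entries at 0 (size 4, align 4) → ends 4; blocks at 4 (size 1, align 1) → ends 5; pad 1 to align 2 for inode; inode at 6 (size 2, align 2) → ends 8; total 8 bytes, alignment 4
crc at 0 (size 8, align 8) → ends 8
offset at 8 (size 8, align 8) → ends 16
mtime at 16 (size 8, align 4) → ends 24
within Record: inode at 6
16 + 6 = 22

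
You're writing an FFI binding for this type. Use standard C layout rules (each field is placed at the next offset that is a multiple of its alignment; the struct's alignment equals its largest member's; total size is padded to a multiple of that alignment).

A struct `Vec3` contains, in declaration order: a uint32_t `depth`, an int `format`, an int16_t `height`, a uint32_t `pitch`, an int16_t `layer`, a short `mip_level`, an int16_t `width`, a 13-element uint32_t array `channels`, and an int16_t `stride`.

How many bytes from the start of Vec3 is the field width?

20

@0: depth [4B, align 4] → 4
@4: format [4B, align 4] → 8
@8: height [2B, align 2] → 10
+2 pad (align 4)
@12: pitch [4B, align 4] → 16
@16: layer [2B, align 2] → 18
@18: mip_level [2B, align 2] → 20
@20: width [2B, align 2] → 22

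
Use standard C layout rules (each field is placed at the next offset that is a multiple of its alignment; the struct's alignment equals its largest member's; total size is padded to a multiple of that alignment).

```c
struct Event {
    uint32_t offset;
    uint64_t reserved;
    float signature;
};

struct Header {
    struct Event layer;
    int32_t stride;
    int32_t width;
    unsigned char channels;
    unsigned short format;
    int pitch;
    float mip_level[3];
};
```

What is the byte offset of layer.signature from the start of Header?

16

Event: offset at 0 (size 4, align 4) → ends 4; pad 4 to align 8 for reserved; reserved at 8 (size 8, align 8) → ends 16; signature at 16 (size 4, align 4) → ends 20; tail pad 4 to reach multiple of 8; total 24 bytes, alignment 8
layer at 0 (size 24, align 8) → ends 24
within Event: signature at 16
0 + 16 = 16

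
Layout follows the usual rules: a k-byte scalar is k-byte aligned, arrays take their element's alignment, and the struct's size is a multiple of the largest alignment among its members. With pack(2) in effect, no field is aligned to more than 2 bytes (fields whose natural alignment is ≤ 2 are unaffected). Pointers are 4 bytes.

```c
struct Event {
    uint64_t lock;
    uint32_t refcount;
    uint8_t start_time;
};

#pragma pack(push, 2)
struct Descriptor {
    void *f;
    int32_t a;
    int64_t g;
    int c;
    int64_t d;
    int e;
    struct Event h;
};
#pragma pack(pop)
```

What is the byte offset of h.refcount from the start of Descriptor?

Event: lock at 0 (size 8, align 8) → ends 8; refcount at 8 (size 4, align 4) → ends 12; start_time at 12 (size 1, align 1) → ends 13; tail pad 3 to reach multiple of 8; total 16 bytes, alignment 8
f at 0 (size 4, align 2) → ends 4
a at 4 (size 4, align 2) → ends 8
g at 8 (size 8, align 2) → ends 16
c at 16 (size 4, align 2) → ends 20
d at 20 (size 8, align 2) → ends 28
e at 28 (size 4, align 2) → ends 32
h at 32 (size 16, align 2) → ends 48
within Event: refcount at 8
32 + 8 = 40

40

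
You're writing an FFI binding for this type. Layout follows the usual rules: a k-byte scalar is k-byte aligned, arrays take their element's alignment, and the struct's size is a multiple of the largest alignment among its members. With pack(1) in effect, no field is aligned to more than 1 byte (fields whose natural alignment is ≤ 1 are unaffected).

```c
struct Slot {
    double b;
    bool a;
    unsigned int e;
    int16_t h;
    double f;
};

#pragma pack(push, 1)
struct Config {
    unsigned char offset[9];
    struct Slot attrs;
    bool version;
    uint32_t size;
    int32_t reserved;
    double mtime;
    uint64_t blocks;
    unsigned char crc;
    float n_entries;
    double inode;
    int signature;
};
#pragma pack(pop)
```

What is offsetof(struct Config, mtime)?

50

Slot: @0: b [8B, align 8] → 8; @8: a [1B, align 1] → 9; +3 pad (align 4); @12: e [4B, align 4] → 16; @16: h [2B, align 2] → 18; +6 pad (align 8); @24: f [8B, align 8] → 32; size 32, align 8
@0: offset [9B, align 1] → 9
@9: attrs [32B, align 1] → 41
@41: version [1B, align 1] → 42
@42: size [4B, align 1] → 46
@46: reserved [4B, align 1] → 50
@50: mtime [8B, align 1] → 58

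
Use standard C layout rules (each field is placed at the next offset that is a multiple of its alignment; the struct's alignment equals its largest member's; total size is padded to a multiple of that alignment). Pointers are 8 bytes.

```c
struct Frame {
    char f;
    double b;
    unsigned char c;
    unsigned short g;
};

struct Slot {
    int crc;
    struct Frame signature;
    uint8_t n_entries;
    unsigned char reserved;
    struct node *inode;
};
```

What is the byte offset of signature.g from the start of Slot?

26

Frame: @0: f [1B, align 1] → 1; +7 pad (align 8); @8: b [8B, align 8] → 16; @16: c [1B, align 1] → 17; +1 pad (align 2); @18: g [2B, align 2] → 20; +4 tail pad (align 8); size 24, align 8
@0: crc [4B, align 4] → 4
+4 pad (align 8)
@8: signature [24B, align 8] → 32
within Frame: g at 18
8 + 18 = 26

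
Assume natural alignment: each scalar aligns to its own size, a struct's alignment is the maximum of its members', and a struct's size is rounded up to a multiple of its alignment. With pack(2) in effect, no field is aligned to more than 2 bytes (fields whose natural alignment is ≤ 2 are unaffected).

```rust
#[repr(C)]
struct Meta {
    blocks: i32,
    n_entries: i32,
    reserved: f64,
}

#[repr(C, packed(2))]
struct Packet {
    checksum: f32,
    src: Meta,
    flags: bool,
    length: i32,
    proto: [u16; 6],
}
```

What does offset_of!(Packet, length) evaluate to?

Meta: blocks at 0 (size 4, align 4) → ends 4; n_entries at 4 (size 4, align 4) → ends 8; reserved at 8 (size 8, align 8) → ends 16; total 16 bytes, alignment 8
checksum at 0 (size 4, align 2) → ends 4
src at 4 (size 16, align 2) → ends 20
flags at 20 (size 1, align 1) → ends 21
pad 1 to align 2 for length
length at 22 (size 4, align 2) → ends 26

22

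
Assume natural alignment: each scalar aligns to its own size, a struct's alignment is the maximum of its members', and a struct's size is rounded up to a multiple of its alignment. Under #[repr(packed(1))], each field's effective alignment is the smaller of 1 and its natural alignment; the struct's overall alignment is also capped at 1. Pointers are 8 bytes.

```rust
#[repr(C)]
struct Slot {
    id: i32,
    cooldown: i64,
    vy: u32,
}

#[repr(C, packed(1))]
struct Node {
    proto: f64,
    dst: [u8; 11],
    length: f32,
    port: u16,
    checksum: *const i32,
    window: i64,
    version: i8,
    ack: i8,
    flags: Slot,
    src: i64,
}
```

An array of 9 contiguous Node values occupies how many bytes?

Slot: @0: id [4B, align 4] → 4; +4 pad (align 8); @8: cooldown [8B, align 8] → 16; @16: vy [4B, align 4] → 20; +4 tail pad (align 8); size 24, align 8
@0: proto [8B, align 1] → 8
@8: dst [11B, align 1] → 19
@19: length [4B, align 1] → 23
@23: port [2B, align 1] → 25
@25: checksum [8B, align 1] → 33
@33: window [8B, align 1] → 41
@41: version [1B, align 1] → 42
@42: ack [1B, align 1] → 43
@43: flags [24B, align 1] → 67
@67: src [8B, align 1] → 75
size 75, align 1
array of 9: 9 × 75 = 675

675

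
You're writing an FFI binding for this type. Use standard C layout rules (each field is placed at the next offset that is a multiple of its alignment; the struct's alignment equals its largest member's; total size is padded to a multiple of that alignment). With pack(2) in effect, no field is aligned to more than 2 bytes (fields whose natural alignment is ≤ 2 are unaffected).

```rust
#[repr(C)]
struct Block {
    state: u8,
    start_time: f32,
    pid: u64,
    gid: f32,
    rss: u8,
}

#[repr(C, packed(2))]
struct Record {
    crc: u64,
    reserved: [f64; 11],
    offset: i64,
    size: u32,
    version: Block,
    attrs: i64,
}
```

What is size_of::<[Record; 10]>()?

1400

Block: state at 0 (size 1, align 1) → ends 1; pad 3 to align 4 for start_time; start_time at 4 (size 4, align 4) → ends 8; pid at 8 (size 8, align 8) → ends 16; gid at 16 (size 4, align 4) → ends 20; rss at 20 (size 1, align 1) → ends 21; tail pad 3 to reach multiple of 8; total 24 bytes, alignment 8
crc at 0 (size 8, align 2) → ends 8
reserved at 8 (size 88, align 2) → ends 96
offset at 96 (size 8, align 2) → ends 104
size at 104 (size 4, align 2) → ends 108
version at 108 (size 24, align 2) → ends 132
attrs at 132 (size 8, align 2) → ends 140
total 140 bytes, alignment 2
array of 10: 10 × 140 = 1400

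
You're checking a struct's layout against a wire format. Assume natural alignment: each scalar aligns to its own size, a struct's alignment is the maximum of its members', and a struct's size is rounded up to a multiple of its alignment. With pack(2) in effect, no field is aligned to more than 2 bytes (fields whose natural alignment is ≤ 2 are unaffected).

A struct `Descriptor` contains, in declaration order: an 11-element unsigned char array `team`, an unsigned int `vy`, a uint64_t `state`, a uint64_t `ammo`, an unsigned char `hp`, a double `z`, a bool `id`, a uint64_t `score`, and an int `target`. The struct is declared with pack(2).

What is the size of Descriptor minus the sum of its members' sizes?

3

@0: team [11B, align 1] → 11
+1 pad (align 2)
@12: vy [4B, align 2] → 16
@16: state [8B, align 2] → 24
@24: ammo [8B, align 2] → 32
@32: hp [1B, align 1] → 33
+1 pad (align 2)
@34: z [8B, align 2] → 42
@42: id [1B, align 1] → 43
+1 pad (align 2)
@44: score [8B, align 2] → 52
@52: target [4B, align 2] → 56
size 56, align 2
data bytes 53, size 56 → padding 3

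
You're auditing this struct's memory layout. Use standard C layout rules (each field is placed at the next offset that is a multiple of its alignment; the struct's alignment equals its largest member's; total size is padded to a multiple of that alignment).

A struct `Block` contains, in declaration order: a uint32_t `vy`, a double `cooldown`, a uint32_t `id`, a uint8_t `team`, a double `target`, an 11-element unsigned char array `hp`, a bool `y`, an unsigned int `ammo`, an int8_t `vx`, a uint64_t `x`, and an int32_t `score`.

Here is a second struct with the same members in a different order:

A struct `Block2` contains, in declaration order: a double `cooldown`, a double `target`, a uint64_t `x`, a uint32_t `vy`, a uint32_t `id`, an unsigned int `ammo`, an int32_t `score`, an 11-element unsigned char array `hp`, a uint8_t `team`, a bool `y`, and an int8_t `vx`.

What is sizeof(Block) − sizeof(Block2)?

@0: vy [4B, align 4] → 4
+4 pad (align 8)
@8: cooldown [8B, align 8] → 16
@16: id [4B, align 4] → 20
@20: team [1B, align 1] → 21
+3 pad (align 8)
@24: target [8B, align 8] → 32
@32: hp [11B, align 1] → 43
@43: y [1B, align 1] → 44
@44: ammo [4B, align 4] → 48
@48: vx [1B, align 1] → 49
+7 pad (align 8)
@56: x [8B, align 8] → 64
@64: score [4B, align 4] → 68
+4 tail pad (align 8)
size 72, align 8
— Block2 —
@0: cooldown [8B, align 8] → 8
@8: target [8B, align 8] → 16
@16: x [8B, align 8] → 24
@24: vy [4B, align 4] → 28
@28: id [4B, align 4] → 32
@32: ammo [4B, align 4] → 36
@36: score [4B, align 4] → 40
@40: hp [11B, align 1] → 51
@51: team [1B, align 1] → 52
@52: y [1B, align 1] → 53
@53: vx [1B, align 1] → 54
+2 tail pad (align 8)
size 56, align 8
72 − 56 = 16

16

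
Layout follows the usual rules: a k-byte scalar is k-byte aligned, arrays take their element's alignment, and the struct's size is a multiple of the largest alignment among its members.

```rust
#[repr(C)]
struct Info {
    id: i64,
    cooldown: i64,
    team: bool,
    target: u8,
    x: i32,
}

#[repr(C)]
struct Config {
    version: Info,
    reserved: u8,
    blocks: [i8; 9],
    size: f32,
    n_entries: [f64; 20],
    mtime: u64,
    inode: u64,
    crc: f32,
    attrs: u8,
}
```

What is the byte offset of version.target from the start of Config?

17

Info: 0..8  id  (8B, 8-aligned); 8..16  cooldown  (8B, 8-aligned); 16..17  team  (1B, 1-aligned); 17..18  target  (1B, 1-aligned); 18..20  -- padding (2B); 20..24  x  (4B, 4-aligned); sizeof = 24, alignof = 8
0..24  version  (24B, 8-aligned)
within Info: target at 17
0 + 17 = 17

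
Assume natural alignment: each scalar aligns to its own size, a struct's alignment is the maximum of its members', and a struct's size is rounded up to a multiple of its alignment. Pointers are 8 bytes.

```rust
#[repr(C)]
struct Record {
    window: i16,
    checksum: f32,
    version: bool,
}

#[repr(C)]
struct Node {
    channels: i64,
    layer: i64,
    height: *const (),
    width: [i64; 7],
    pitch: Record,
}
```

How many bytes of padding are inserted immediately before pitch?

0

Record: @0: window [2B, align 2] → 2; +2 pad (align 4); @4: checksum [4B, align 4] → 8; @8: version [1B, align 1] → 9; +3 tail pad (align 4); size 12, align 4
@0: channels [8B, align 8] → 8
@8: layer [8B, align 8] → 16
@16: height [8B, align 8] → 24
@24: width [56B, align 8] → 80
@80: pitch [12B, align 4] → 92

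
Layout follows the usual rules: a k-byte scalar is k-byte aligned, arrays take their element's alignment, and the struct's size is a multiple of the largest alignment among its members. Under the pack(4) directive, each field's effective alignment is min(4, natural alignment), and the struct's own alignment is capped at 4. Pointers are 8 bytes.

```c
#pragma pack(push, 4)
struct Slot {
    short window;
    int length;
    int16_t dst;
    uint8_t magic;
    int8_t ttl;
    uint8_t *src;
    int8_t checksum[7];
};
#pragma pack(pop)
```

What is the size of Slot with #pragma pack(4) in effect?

window at 0 (size 2, align 2) → ends 2
pad 2 to align 4 for length
length at 4 (size 4, align 4) → ends 8
dst at 8 (size 2, align 2) → ends 10
magic at 10 (size 1, align 1) → ends 11
ttl at 11 (size 1, align 1) → ends 12
src at 12 (size 8, align 4) → ends 20
checksum at 20 (size 7, align 1) → ends 27
tail pad 1 to reach multiple of 4
total 28 bytes, alignment 4

28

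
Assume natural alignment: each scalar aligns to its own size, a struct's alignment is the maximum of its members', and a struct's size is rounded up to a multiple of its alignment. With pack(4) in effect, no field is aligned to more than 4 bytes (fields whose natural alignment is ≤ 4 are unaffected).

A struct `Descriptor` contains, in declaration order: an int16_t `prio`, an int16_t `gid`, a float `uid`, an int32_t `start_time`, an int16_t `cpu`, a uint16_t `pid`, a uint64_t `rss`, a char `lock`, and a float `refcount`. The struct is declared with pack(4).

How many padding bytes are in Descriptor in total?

prio at 0 (size 2, align 2) → ends 2
gid at 2 (size 2, align 2) → ends 4
uid at 4 (size 4, align 4) → ends 8
start_time at 8 (size 4, align 4) → ends 12
cpu at 12 (size 2, align 2) → ends 14
pid at 14 (size 2, align 2) → ends 16
rss at 16 (size 8, align 4) → ends 24
lock at 24 (size 1, align 1) → ends 25
pad 3 to align 4 for refcount
refcount at 28 (size 4, align 4) → ends 32
total 32 bytes, alignment 4
data bytes 29, size 32 → padding 3

3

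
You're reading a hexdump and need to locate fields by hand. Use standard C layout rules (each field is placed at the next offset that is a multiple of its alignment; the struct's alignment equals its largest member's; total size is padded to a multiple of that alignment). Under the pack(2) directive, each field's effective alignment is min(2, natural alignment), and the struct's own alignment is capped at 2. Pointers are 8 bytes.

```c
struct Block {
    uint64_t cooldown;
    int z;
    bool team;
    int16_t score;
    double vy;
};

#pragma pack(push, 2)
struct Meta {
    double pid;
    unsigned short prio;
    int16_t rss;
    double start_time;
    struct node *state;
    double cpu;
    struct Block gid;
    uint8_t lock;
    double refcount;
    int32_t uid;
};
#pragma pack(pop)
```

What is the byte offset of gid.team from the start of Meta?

Block: 0..8  cooldown  (8B, 8-aligned); 8..12  z  (4B, 4-aligned); 12..13  team  (1B, 1-aligned); 13..14  -- padding (1B); 14..16  score  (2B, 2-aligned); 16..24  vy  (8B, 8-aligned); sizeof = 24, alignof = 8
0..8  pid  (8B, 2-aligned)
8..10  prio  (2B, 2-aligned)
10..12  rss  (2B, 2-aligned)
12..20  start_time  (8B, 2-aligned)
20..28  state  (8B, 2-aligned)
28..36  cpu  (8B, 2-aligned)
36..60  gid  (24B, 2-aligned)
within Block: team at 12
36 + 12 = 48

48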